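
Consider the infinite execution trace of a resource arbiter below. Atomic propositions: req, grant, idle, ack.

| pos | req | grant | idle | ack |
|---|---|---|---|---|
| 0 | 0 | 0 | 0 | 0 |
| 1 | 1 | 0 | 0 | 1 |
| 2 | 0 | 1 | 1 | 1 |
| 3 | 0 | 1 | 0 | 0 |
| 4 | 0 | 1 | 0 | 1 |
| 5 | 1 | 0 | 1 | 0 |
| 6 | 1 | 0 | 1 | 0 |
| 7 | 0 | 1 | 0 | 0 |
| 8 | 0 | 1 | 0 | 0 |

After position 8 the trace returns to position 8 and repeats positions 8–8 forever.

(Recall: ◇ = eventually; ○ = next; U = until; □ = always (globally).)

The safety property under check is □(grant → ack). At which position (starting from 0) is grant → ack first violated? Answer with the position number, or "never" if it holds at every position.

3

Check grant → ack at each position in order: 0 ✓, 1 ✓, 2 ✓.
At position 3 the labels are {grant}, so grant → ack is false there. This is the first violation.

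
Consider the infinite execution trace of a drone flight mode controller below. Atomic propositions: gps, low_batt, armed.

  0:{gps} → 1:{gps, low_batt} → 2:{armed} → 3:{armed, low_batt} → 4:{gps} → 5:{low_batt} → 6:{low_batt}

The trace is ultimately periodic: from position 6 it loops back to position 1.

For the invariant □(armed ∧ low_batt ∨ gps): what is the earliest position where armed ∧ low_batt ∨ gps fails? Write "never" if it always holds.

Check armed ∧ low_batt ∨ gps at each position in order: 0 ✓, 1 ✓.
At position 2 the labels are {armed}, so armed ∧ low_batt ∨ gps is false there. This is the first violation.

2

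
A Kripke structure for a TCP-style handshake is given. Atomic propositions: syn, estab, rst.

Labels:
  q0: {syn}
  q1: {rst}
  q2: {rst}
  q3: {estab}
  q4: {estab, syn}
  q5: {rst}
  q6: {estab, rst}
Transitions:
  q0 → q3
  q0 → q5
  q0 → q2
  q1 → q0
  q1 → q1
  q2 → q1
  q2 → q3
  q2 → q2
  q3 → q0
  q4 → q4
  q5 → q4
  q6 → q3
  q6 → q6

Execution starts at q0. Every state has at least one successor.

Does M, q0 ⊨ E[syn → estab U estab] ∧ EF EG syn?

States satisfying syn → estab: {q1, q2, q3, q4, q5, q6}.
States satisfying estab: {q3, q4, q6}.
States satisfying E[syn → estab U estab]: {q2, q3, q4, q5, q6}.
States satisfying EG syn: {q4}.
States satisfying EF EG syn: {q0, q1, q2, q3, q4, q5, q6}.
States satisfying E[syn → estab U estab] ∧ EF EG syn: {q2, q3, q4, q5, q6}.
q0 ∉ Sat(E[syn → estab U estab] ∧ EF EG syn).

Does not hold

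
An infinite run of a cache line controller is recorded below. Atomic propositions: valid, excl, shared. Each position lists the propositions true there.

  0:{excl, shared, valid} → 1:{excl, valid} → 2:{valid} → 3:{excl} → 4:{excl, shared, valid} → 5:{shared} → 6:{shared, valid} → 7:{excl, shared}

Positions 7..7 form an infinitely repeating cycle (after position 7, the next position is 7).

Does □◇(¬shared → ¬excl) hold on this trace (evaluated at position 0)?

◇(¬shared → ¬excl) holds at every position 0..7, and those are all positions ever visited, so □◇(¬shared → ¬excl) holds.

Yes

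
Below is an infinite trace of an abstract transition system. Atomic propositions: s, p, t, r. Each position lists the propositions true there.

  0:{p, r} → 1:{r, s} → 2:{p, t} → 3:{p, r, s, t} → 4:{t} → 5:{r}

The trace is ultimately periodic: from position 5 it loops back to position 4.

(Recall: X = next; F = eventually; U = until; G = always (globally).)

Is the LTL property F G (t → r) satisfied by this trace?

G (t → r) is false at every position 0..5, so it never becomes true and F G (t → r) fails.

Violated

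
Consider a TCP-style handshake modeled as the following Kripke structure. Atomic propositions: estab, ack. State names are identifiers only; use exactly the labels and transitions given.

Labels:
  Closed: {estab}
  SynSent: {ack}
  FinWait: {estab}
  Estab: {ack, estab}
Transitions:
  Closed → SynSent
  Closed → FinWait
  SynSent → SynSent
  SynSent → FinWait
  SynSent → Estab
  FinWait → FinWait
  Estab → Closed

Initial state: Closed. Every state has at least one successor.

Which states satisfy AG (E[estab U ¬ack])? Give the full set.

{FinWait}

States satisfying E[estab U ¬ack]: {Closed, FinWait, Estab}.
States satisfying AG (E[estab U ¬ack]): {FinWait}.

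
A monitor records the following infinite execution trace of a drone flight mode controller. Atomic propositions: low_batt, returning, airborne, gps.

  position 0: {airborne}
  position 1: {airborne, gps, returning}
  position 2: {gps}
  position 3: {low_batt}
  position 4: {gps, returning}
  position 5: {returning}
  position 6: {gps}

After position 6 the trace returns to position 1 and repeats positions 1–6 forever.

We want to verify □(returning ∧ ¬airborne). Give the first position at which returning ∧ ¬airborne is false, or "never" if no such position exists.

At position 0 the labels are {airborne}, so returning ∧ ¬airborne is false there. This is the first violation.

0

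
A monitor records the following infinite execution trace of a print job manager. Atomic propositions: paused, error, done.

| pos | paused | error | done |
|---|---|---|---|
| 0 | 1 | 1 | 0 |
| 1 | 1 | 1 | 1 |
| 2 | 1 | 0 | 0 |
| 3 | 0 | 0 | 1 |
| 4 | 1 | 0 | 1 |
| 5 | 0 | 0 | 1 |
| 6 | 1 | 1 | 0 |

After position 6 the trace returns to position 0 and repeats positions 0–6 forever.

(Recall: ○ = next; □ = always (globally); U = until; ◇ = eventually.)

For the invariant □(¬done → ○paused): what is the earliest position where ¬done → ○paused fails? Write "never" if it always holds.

2

Check ¬done → ○paused at each position in order: 0 ✓, 1 ✓.
At position 2 the labels are {paused} and the next position 3 has {done}, so ¬done → ○paused is false there. This is the first violation.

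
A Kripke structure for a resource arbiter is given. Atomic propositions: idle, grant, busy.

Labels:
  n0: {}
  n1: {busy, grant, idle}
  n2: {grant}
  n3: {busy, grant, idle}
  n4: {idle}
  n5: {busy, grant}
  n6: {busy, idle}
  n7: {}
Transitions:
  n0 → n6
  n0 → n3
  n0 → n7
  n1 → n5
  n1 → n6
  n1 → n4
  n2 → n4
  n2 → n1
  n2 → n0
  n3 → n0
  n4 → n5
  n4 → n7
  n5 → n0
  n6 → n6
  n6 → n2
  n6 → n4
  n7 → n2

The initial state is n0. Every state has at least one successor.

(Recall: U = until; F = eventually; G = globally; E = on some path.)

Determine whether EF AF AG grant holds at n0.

Does not hold

States satisfying AF AG grant: ∅.
States satisfying EF AF AG grant: ∅.
No suitable path/successor from n0 witnesses the formula.
n0 ∉ Sat(EF AF AG grant).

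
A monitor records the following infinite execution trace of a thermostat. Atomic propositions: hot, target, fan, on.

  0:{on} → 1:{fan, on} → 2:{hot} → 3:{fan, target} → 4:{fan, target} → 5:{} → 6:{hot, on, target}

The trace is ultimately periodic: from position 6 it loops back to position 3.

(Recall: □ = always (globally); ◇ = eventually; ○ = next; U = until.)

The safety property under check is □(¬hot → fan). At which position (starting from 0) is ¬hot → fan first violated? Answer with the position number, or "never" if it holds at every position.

At position 0 the labels are {on}, so ¬hot → fan is false there. This is the first violation.

0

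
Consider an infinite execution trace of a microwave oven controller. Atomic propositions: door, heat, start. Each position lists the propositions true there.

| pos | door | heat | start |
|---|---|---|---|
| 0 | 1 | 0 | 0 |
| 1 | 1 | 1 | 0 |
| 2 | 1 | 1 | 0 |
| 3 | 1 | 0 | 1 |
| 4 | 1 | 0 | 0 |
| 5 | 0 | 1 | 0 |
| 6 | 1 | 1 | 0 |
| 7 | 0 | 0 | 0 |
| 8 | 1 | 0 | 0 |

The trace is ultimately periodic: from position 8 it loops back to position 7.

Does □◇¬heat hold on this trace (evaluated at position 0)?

Satisfied

◇¬heat holds at every position 0..8, and those are all positions ever visited, so □◇¬heat holds.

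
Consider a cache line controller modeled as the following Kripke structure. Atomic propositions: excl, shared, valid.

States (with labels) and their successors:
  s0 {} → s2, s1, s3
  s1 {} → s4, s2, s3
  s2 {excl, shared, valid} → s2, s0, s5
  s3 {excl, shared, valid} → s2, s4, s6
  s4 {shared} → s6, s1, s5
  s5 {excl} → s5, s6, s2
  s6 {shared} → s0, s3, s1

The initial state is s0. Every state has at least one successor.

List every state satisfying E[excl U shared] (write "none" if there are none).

States satisfying excl: {s2, s3, s5}.
States satisfying shared: {s2, s3, s4, s6}.
States satisfying E[excl U shared]: {s2, s3, s4, s5, s6}.

{s2, s3, s4, s5, s6}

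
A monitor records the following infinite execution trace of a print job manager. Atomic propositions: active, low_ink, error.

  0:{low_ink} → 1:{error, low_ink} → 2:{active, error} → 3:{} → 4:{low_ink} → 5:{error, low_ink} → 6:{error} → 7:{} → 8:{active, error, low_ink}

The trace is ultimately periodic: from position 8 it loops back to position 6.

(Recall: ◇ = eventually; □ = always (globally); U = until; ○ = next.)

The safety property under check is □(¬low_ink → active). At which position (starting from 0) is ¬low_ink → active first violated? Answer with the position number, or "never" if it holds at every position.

3

Check ¬low_ink → active at each position in order: 0 ✓, 1 ✓, 2 ✓.
At position 3 the labels are {}, so ¬low_ink → active is false there. This is the first violation.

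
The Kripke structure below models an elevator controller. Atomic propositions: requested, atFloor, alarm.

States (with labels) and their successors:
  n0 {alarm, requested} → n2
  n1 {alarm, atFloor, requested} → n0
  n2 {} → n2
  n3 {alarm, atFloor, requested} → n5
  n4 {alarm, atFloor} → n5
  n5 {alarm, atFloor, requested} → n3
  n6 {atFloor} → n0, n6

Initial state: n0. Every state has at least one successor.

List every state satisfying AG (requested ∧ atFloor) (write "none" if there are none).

States satisfying requested ∧ atFloor: {n1, n3, n5}.
States satisfying AG (requested ∧ atFloor): {n3, n5}.

{n3, n5}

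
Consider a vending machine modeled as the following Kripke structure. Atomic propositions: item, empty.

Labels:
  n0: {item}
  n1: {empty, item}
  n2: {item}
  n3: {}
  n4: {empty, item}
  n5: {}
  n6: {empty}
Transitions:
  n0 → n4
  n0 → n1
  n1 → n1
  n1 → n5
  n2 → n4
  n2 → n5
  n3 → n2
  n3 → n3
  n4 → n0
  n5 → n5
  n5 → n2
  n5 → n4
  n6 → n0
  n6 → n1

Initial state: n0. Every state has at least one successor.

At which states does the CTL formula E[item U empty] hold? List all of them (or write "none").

{n0, n1, n2, n4, n6}

States satisfying item: {n0, n1, n2, n4}.
States satisfying empty: {n1, n4, n6}.
States satisfying E[item U empty]: {n0, n1, n2, n4, n6}.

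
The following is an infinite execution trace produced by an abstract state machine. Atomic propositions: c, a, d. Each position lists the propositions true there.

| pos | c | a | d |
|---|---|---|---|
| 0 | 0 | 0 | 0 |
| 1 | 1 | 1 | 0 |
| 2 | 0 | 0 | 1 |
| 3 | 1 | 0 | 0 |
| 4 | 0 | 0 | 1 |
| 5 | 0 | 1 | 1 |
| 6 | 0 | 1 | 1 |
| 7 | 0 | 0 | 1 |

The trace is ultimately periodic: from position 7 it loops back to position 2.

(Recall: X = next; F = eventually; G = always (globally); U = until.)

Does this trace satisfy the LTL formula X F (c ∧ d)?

The position after 0 is 1; F (c ∧ d) is false there.

Does not hold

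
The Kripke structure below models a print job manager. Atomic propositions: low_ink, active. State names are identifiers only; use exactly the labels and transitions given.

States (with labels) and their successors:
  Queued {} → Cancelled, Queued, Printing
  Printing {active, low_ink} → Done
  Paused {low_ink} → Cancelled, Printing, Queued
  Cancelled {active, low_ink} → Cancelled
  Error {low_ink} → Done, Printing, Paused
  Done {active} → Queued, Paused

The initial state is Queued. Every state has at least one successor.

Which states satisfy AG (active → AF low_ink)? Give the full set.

{Cancelled}

States satisfying active → AF low_ink: {Queued, Printing, Paused, Cancelled, Error}.
States satisfying AG (active → AF low_ink): {Cancelled}.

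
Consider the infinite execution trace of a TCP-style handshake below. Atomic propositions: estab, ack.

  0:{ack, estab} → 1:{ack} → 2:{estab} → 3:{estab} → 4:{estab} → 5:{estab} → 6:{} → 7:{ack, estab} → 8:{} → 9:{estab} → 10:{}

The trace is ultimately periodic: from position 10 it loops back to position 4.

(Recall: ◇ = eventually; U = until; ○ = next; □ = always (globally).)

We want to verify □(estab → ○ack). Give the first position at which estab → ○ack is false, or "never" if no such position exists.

Check estab → ○ack at each position in order: 0 ✓, 1 ✓.
At position 2 the labels are {estab} and the next position 3 has {estab}, so estab → ○ack is false there. This is the first violation.

2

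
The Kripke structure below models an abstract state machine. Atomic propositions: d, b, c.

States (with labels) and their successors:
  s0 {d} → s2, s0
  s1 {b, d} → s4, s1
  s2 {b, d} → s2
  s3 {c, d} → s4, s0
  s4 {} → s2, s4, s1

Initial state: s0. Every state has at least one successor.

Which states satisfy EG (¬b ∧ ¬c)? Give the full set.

States satisfying ¬b ∧ ¬c: {s0, s4}.
States satisfying EG (¬b ∧ ¬c): {s0, s4}.

{s0, s4}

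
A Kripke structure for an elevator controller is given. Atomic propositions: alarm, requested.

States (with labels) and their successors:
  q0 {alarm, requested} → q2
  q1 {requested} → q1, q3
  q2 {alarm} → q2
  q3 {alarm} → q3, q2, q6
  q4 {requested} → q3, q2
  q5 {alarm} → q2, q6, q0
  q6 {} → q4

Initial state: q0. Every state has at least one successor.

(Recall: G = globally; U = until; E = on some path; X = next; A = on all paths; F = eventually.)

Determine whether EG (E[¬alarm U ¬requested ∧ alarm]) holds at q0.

States satisfying E[¬alarm U ¬requested ∧ alarm]: {q1, q2, q3, q4, q5, q6}.
States satisfying EG (E[¬alarm U ¬requested ∧ alarm]): {q1, q2, q3, q4, q5, q6}.
No suitable path/successor from q0 witnesses the formula.
q0 ∉ Sat(EG (E[¬alarm U ¬requested ∧ alarm])).

Does not hold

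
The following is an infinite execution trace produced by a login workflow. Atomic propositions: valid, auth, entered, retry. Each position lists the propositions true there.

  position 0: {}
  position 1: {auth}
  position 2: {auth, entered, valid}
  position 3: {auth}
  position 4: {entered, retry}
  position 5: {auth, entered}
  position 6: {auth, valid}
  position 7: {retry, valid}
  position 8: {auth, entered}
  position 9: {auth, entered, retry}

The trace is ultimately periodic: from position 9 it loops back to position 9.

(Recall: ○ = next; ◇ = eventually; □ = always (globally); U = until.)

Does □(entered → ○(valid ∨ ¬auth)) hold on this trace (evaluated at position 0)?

entered → ○(valid ∨ ¬auth) must hold at every position from 0 onward. It fails at position 2, so □(entered → ○(valid ∨ ¬auth)) is false.
Positions where entered holds: 2, 4, 5, 8, 9.
Check ○(valid ∨ ¬auth) at each: 2→fails, 4→fails, 5→ok, 8→fails, 9→fails.

Does not hold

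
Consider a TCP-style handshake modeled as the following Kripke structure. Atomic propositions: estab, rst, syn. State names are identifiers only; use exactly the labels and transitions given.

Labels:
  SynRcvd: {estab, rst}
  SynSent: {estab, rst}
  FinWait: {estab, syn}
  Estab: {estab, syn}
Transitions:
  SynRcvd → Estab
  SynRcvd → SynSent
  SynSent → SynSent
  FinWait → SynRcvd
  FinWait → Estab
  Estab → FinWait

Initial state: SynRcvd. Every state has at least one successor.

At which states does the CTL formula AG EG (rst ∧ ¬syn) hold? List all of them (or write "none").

{SynSent}

States satisfying EG (rst ∧ ¬syn): {SynRcvd, SynSent}.
States satisfying AG EG (rst ∧ ¬syn): {SynSent}.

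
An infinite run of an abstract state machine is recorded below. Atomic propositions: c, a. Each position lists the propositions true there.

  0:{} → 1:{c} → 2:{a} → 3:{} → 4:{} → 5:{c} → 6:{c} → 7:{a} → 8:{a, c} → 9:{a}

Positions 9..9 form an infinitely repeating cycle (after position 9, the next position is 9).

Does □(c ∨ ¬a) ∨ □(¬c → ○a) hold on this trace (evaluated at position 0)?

c ∨ ¬a must hold at every position from 0 onward. It fails at position 2, so □(c ∨ ¬a) is false.
¬c → ○a must hold at every position from 0 onward. It fails at position 0, so □(¬c → ○a) is false.
Positions where ¬c holds: 0, 2, 3, 4, 7, 9.
Check ○a at each: 0→fails, 2→fails, 3→fails, 4→fails, 7→ok, 9→ok.
At position 0: □(c ∨ ¬a) is false; □(¬c → ○a) is false; so □(c ∨ ¬a) ∨ □(¬c → ○a) is false.

Violated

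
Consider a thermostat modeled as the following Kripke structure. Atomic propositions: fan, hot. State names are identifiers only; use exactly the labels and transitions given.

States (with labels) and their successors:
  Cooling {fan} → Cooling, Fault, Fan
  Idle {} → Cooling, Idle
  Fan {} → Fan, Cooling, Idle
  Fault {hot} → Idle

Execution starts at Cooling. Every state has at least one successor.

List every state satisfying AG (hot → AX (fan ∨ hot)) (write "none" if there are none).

none

States satisfying hot → AX (fan ∨ hot): {Cooling, Idle, Fan}.
States satisfying AG (hot → AX (fan ∨ hot)): ∅.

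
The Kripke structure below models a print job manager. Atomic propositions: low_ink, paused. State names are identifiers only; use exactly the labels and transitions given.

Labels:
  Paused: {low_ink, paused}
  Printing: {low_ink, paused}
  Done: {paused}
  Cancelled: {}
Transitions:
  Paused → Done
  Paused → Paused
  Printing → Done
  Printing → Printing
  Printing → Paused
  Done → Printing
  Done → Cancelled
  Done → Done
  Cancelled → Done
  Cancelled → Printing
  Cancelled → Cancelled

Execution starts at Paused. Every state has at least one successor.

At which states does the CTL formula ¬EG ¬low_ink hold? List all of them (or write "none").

States satisfying ¬low_ink: {Done, Cancelled}.
States satisfying EG ¬low_ink: {Done, Cancelled}.
States satisfying ¬EG ¬low_ink: {Paused, Printing}.

{Paused, Printing}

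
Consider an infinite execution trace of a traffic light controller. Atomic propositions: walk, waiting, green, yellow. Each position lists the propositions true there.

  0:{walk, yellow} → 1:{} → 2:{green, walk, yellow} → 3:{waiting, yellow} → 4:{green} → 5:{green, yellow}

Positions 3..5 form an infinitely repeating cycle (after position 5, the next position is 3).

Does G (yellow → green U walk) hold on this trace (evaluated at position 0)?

yellow → green U walk must hold at every position from 0 onward. It fails at position 3, so G (yellow → green U walk) is false.
Positions where yellow holds: 0, 2, 3, 5.
Check green U walk at each: 0→ok, 2→ok, 3→fails, 5→fails.

Does not hold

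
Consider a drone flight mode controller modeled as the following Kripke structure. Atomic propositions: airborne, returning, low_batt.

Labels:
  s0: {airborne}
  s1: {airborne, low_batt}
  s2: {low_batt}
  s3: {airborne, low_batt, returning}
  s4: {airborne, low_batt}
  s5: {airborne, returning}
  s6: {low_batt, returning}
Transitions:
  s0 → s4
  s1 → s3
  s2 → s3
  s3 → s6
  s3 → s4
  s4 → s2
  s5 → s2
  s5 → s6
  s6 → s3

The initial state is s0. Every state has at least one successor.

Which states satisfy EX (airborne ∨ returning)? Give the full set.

States satisfying airborne ∨ returning: {s0, s1, s3, s4, s5, s6}.
States satisfying EX (airborne ∨ returning): {s0, s1, s2, s3, s5, s6}.

{s0, s1, s2, s3, s5, s6}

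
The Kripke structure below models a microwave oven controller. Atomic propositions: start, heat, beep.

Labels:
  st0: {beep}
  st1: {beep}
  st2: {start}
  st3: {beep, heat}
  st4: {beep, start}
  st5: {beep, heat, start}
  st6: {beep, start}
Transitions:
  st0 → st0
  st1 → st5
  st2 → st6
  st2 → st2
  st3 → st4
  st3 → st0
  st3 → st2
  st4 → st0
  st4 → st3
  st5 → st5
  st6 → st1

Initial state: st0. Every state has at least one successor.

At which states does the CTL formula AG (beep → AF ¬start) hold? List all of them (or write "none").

States satisfying beep → AF ¬start: {st0, st1, st2, st3, st4, st6}.
States satisfying AG (beep → AF ¬start): {st0}.

{st0}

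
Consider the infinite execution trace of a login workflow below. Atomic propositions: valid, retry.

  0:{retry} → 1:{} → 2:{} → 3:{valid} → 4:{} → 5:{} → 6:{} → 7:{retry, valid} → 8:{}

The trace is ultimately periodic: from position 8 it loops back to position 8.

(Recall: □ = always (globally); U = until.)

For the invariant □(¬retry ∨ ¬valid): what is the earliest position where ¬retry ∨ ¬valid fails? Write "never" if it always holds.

Check ¬retry ∨ ¬valid at each position in order: 0 ✓, 1 ✓, 2 ✓, 3 ✓, 4 ✓, 5 ✓, 6 ✓.
At position 7 the labels are {retry, valid}, so ¬retry ∨ ¬valid is false there. This is the first violation.

7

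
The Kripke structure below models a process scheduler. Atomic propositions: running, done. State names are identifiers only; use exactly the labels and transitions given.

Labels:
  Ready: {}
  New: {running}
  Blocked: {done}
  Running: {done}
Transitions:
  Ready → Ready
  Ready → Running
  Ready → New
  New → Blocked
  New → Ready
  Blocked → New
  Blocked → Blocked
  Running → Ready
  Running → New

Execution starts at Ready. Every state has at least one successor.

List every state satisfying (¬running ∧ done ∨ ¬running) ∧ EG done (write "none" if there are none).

States satisfying ¬running: {Ready, Blocked, Running}.
States satisfying ¬running ∧ done: {Blocked, Running}.
States satisfying ¬running ∧ done ∨ ¬running: {Ready, Blocked, Running}.
States satisfying done: {Blocked, Running}.
States satisfying EG done: {Blocked}.
States satisfying (¬running ∧ done ∨ ¬running) ∧ EG done: {Blocked}.

{Blocked}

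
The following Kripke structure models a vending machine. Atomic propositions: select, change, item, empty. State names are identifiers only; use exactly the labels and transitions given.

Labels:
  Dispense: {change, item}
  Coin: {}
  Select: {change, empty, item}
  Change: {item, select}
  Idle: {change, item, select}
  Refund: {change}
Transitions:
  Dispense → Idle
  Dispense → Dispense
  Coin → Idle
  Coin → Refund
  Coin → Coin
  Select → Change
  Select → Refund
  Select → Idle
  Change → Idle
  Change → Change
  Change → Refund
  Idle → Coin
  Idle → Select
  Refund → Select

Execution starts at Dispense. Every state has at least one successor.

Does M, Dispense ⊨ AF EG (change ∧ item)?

Satisfied

States satisfying EG (change ∧ item): {Dispense, Select, Idle}.
States satisfying AF EG (change ∧ item): {Dispense, Select, Idle, Refund}.
Dispense ∈ Sat(AF EG (change ∧ item)).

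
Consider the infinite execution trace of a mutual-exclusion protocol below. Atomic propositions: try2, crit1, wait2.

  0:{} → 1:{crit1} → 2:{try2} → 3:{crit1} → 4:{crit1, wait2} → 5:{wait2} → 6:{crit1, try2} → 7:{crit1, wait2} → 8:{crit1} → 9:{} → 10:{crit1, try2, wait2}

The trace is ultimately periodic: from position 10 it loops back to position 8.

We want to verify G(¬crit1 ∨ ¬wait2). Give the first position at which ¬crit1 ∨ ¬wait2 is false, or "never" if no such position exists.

Check ¬crit1 ∨ ¬wait2 at each position in order: 0 ✓, 1 ✓, 2 ✓, 3 ✓.
At position 4 the labels are {crit1, wait2}, so ¬crit1 ∨ ¬wait2 is false there. This is the first violation.

4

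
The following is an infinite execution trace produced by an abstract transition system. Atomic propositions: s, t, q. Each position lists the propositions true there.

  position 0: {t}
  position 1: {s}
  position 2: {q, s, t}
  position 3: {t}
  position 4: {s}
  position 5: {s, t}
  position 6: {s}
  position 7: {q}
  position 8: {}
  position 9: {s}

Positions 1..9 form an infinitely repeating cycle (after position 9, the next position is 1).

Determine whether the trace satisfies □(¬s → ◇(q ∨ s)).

Holds

¬s → ◇(q ∨ s) holds at every position 0..9, and those are all positions ever visited, so □(¬s → ◇(q ∨ s)) holds.
Positions where ¬s holds: 0, 3, 7, 8.
Check ◇(q ∨ s) at each: 0→ok, 3→ok, 7→ok, 8→ok.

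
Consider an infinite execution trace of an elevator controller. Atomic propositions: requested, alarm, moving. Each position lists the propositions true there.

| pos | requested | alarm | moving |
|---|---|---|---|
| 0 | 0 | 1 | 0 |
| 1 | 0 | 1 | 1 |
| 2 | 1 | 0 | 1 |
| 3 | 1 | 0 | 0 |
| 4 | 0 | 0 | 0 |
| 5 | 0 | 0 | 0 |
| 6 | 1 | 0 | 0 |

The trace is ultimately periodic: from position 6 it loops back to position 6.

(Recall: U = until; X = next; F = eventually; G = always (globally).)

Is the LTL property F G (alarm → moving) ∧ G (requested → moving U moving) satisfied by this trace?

No

G (alarm → moving) holds at position 1, which is reachable from 0, so F G (alarm → moving) holds.
requested → moving U moving must hold at every position from 0 onward. It fails at position 3, so G (requested → moving U moving) is false.
Positions where requested holds: 2, 3, 6.
Check moving U moving at each: 2→ok, 3→fails, 6→fails.
At position 0: F G (alarm → moving) is true; G (requested → moving U moving) is false; so F G (alarm → moving) ∧ G (requested → moving U moving) is false.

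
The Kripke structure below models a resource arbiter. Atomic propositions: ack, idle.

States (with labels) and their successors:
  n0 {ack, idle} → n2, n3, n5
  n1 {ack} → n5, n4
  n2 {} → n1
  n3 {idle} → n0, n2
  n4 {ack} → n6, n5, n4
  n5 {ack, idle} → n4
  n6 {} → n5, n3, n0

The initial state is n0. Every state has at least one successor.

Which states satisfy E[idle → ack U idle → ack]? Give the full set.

States satisfying idle → ack: {n0, n1, n2, n4, n5, n6}.
States satisfying E[idle → ack U idle → ack]: {n0, n1, n2, n4, n5, n6}.

{n0, n1, n2, n4, n5, n6}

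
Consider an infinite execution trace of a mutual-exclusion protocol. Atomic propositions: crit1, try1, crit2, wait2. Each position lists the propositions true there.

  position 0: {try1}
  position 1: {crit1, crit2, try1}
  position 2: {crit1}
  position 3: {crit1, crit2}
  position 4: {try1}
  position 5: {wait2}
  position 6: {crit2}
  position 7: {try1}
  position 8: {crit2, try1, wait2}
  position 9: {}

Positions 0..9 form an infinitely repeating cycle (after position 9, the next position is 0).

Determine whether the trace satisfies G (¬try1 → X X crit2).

¬try1 → X X crit2 must hold at every position from 0 onward. It fails at position 2, so G (¬try1 → X X crit2) is false.
Positions where ¬try1 holds: 2, 3, 5, 6, 9.
Check X X crit2 at each: 2→fails, 3→fails, 5→fails, 6→ok, 9→ok.

Does not hold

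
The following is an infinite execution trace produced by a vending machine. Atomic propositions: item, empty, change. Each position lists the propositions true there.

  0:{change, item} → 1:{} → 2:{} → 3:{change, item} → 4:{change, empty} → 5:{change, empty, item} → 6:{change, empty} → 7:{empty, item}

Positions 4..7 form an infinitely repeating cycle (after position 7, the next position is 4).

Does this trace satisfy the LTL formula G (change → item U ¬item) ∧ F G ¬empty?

change → item U ¬item holds at every position 0..7, and those are all positions ever visited, so G (change → item U ¬item) holds.
Positions where change holds: 0, 3, 4, 5, 6.
Check item U ¬item at each: 0→ok, 3→ok, 4→ok, 5→ok, 6→ok.
G ¬empty is false at every position 0..7, so it never becomes true and F G ¬empty fails.
At position 0: G (change → item U ¬item) is true; F G ¬empty is false; so G (change → item U ¬item) ∧ F G ¬empty is false.

Does not hold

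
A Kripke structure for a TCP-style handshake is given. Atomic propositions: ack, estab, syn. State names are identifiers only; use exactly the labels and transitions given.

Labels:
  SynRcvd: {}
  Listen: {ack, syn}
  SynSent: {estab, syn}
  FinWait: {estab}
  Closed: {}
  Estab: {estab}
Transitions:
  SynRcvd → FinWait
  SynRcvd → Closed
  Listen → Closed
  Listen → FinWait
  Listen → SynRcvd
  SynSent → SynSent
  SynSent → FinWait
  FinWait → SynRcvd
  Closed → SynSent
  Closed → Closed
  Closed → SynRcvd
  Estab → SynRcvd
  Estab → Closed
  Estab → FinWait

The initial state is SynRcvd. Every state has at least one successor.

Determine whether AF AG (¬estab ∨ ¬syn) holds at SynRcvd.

Does not hold

States satisfying AG (¬estab ∨ ¬syn): ∅.
States satisfying AF AG (¬estab ∨ ¬syn): ∅.
There is a path from SynRcvd along which AG (¬estab ∨ ¬syn) never holds.
SynRcvd ∉ Sat(AF AG (¬estab ∨ ¬syn)).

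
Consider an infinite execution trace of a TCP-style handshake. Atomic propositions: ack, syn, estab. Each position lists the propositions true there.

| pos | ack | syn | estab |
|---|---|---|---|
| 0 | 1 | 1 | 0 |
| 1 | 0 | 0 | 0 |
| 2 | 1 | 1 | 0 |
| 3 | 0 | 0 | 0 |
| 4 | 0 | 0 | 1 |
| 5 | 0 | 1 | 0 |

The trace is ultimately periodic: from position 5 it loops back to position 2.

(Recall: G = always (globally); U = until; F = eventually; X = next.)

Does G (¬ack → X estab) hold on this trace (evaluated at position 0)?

¬ack → X estab must hold at every position from 0 onward. It fails at position 1, so G (¬ack → X estab) is false.
Positions where ¬ack holds: 1, 3, 4, 5.
Check X estab at each: 1→fails, 3→ok, 4→fails, 5→fails.

Does not hold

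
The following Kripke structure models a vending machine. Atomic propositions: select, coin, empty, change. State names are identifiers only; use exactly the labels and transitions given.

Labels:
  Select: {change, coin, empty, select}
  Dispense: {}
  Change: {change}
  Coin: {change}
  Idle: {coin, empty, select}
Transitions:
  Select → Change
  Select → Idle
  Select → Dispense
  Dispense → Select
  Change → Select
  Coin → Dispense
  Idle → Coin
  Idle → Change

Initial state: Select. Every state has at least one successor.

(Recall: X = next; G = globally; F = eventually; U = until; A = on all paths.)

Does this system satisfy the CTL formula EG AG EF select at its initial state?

Satisfied

States satisfying AG EF select: {Select, Dispense, Change, Coin, Idle}.
States satisfying EG AG EF select: {Select, Dispense, Change, Coin, Idle}.
Select ∈ Sat(EG AG EF select).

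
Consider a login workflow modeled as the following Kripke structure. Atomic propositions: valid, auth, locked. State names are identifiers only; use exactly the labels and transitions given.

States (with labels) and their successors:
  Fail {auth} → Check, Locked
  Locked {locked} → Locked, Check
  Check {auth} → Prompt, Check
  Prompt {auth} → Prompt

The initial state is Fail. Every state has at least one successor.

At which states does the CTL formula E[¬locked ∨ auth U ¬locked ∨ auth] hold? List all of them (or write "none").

States satisfying ¬locked ∨ auth: {Fail, Check, Prompt}.
States satisfying E[¬locked ∨ auth U ¬locked ∨ auth]: {Fail, Check, Prompt}.

{Fail, Check, Prompt}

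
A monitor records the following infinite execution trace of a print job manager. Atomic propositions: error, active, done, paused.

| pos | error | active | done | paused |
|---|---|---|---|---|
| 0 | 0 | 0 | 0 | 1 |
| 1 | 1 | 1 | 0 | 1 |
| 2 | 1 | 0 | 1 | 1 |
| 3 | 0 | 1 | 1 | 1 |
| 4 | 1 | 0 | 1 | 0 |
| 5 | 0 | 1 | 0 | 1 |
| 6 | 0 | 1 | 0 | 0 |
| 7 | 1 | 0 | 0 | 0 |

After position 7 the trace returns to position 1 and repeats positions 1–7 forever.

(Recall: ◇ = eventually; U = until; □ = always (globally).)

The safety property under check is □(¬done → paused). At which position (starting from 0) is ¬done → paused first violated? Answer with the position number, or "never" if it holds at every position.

Check ¬done → paused at each position in order: 0 ✓, 1 ✓, 2 ✓, 3 ✓, 4 ✓, 5 ✓.
At position 6 the labels are {active}, so ¬done → paused is false there. This is the first violation.

6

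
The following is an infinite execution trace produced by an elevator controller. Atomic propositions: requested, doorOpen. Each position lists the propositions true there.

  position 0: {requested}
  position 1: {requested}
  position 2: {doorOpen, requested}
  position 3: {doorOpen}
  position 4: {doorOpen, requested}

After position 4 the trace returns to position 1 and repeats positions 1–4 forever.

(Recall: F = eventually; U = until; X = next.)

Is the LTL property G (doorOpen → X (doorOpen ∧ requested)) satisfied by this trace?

doorOpen → X (doorOpen ∧ requested) must hold at every position from 0 onward. It fails at position 2, so G (doorOpen → X (doorOpen ∧ requested)) is false.
Positions where doorOpen holds: 2, 3, 4.
Check X (doorOpen ∧ requested) at each: 2→fails, 3→ok, 4→fails.

Violated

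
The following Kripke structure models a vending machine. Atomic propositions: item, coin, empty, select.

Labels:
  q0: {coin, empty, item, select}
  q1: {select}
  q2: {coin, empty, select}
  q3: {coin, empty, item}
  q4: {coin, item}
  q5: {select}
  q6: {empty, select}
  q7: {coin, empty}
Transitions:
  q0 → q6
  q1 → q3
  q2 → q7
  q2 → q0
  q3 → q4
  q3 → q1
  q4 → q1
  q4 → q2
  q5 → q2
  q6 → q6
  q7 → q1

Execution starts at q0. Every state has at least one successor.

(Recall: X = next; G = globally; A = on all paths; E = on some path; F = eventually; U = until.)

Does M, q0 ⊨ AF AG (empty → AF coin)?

States satisfying AG (empty → AF coin): ∅.
States satisfying AF AG (empty → AF coin): ∅.
There is a path from q0 along which AG (empty → AF coin) never holds.
q0 ∉ Sat(AF AG (empty → AF coin)).

No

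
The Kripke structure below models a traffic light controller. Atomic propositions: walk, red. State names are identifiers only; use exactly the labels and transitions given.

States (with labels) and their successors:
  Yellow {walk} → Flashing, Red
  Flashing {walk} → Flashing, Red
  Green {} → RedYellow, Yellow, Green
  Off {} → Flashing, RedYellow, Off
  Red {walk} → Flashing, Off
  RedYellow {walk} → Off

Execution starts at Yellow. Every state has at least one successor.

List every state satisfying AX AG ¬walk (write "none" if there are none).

none

States satisfying AG ¬walk: ∅.
States satisfying AX AG ¬walk: ∅.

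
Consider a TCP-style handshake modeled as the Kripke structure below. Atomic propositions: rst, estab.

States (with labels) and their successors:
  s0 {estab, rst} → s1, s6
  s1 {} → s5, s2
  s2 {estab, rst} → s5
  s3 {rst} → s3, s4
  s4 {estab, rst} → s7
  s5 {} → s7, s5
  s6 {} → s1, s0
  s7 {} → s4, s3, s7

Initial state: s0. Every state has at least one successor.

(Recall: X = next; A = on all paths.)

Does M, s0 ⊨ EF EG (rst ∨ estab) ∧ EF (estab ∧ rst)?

States satisfying EG (rst ∨ estab): {s3}.
States satisfying EF EG (rst ∨ estab): {s0, s1, s2, s3, s4, s5, s6, s7}.
States satisfying estab ∧ rst: {s0, s2, s4}.
States satisfying EF (estab ∧ rst): {s0, s1, s2, s3, s4, s5, s6, s7}.
States satisfying EF EG (rst ∨ estab) ∧ EF (estab ∧ rst): {s0, s1, s2, s3, s4, s5, s6, s7}.
s0 ∈ Sat(EF EG (rst ∨ estab) ∧ EF (estab ∧ rst)).

Holds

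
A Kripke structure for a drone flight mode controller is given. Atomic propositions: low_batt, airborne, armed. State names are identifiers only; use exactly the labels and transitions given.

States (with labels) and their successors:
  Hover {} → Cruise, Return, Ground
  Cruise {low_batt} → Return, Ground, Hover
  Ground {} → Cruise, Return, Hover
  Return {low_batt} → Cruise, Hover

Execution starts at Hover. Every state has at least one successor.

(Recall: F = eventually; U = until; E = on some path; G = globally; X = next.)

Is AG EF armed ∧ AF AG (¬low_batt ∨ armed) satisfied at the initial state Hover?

Does not hold

States satisfying EF armed: ∅.
States satisfying AG EF armed: ∅.
States satisfying AG (¬low_batt ∨ armed): ∅.
States satisfying AF AG (¬low_batt ∨ armed): ∅.
States satisfying AG EF armed ∧ AF AG (¬low_batt ∨ armed): ∅.
Hover ∉ Sat(AG EF armed ∧ AF AG (¬low_batt ∨ armed)).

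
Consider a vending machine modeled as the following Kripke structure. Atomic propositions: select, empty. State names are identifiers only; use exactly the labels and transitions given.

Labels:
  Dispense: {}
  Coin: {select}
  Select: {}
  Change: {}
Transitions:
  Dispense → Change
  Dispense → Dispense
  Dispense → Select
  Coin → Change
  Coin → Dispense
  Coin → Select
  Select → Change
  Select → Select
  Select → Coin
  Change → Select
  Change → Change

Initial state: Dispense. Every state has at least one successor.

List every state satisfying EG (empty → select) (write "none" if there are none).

States satisfying empty → select: {Dispense, Coin, Select, Change}.
States satisfying EG (empty → select): {Dispense, Coin, Select, Change}.

{Dispense, Coin, Select, Change}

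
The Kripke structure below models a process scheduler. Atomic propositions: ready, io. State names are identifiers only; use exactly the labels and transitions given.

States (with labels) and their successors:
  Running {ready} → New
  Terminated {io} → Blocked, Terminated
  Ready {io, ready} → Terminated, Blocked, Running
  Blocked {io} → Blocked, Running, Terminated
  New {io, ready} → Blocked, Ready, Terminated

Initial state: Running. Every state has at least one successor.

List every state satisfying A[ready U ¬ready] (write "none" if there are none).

{Terminated, Blocked}

States satisfying ready: {Running, Ready, New}.
States satisfying ¬ready: {Terminated, Blocked}.
States satisfying A[ready U ¬ready]: {Terminated, Blocked}.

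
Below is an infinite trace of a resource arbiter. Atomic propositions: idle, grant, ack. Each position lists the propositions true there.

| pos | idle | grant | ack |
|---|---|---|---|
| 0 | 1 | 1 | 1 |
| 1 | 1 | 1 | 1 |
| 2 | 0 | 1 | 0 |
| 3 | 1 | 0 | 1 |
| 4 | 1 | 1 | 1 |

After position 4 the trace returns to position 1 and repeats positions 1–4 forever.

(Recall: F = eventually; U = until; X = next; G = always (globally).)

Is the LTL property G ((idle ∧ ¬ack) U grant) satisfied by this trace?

Does not hold

(idle ∧ ¬ack) U grant must hold at every position from 0 onward. It fails at position 3, so G ((idle ∧ ¬ack) U grant) is false.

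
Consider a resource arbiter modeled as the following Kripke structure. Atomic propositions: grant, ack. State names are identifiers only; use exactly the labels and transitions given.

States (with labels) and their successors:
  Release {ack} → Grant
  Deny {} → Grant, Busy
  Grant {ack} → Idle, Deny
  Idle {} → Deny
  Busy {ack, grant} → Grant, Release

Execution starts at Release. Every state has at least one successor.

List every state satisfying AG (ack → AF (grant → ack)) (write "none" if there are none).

States satisfying ack → AF (grant → ack): {Release, Deny, Grant, Idle, Busy}.
States satisfying AG (ack → AF (grant → ack)): {Release, Deny, Grant, Idle, Busy}.

{Release, Deny, Grant, Idle, Busy}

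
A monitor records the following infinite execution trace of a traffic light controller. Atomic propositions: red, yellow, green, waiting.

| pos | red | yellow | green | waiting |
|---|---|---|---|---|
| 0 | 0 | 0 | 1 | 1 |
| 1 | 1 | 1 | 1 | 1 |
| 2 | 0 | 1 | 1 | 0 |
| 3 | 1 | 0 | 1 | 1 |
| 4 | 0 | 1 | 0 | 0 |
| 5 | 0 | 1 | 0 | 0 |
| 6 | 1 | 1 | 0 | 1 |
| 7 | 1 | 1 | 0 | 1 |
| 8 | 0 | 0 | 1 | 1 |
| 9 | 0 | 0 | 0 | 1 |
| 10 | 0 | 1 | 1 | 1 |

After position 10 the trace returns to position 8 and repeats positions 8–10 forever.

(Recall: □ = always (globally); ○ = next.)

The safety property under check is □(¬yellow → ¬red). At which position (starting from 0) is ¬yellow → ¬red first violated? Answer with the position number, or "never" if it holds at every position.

Check ¬yellow → ¬red at each position in order: 0 ✓, 1 ✓, 2 ✓.
At position 3 the labels are {green, red, waiting}, so ¬yellow → ¬red is false there. This is the first violation.

3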